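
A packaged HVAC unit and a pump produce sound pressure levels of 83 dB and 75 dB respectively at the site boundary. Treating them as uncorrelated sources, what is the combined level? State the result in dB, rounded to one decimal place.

For uncorrelated sources the intensities add, so convert each level to linear form, sum, and take 10·log₁₀ of the total.
Σ 10^(L/10) = 10^(83/10) + 10^(75/10) = 2.311e+08.
L_total = 10·log₁₀(2.311e+08) = 83.64 dB.

83.6 dB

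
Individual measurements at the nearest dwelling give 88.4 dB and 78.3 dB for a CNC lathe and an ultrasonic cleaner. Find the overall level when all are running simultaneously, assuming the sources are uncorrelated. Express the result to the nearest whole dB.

For uncorrelated sources the intensities add, so convert each level to linear form, sum, and take 10·log₁₀ of the total.
Σ 10^(L/10) = 10^(88.4/10) + 10^(78.3/10) = 7.594e+08.
L_total = 10·log₁₀(7.594e+08) = 88.80 dB.

89 dB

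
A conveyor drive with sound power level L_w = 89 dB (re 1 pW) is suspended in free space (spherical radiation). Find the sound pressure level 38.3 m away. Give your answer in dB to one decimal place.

Free-field spherical radiation: L_p = L_w − 10·log₁₀(4π·r²), r = 38.3 m.
4π·r² = 1.843e+04 m², 10·log₁₀ of that is 42.656 dB.
L_p = 89 − 42.656 = 46.34 dB.

46.3 dB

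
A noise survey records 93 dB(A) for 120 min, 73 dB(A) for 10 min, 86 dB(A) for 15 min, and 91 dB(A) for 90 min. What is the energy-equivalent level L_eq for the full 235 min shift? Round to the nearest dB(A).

Weight each interval's intensity by its duration and average over T = 235 min:
Σ tᵢ·10^(Lᵢ/10) = 120·10^(93/10) + 10·10^(73/10) + 15·10^(86/10) + 90·10^(91/10) = 3.589e+11.
L_eq = 10·log₁₀(3.589e+11/235) = 91.84 dB(A).

92 dB(A)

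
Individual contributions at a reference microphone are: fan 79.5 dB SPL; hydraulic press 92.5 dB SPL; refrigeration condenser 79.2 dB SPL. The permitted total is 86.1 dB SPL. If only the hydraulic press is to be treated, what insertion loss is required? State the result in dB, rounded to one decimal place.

8.8 dB

The untreated sources together contribute 10^(79.5/10) + 10^(79.2/10) = 1.723e+08, i.e. 82.36 dB SPL.
The limit corresponds to 10^(86.1/10) = 4.074e+08; subtracting the fixed part leaves 2.351e+08 for the hydraulic press, i.e. 83.71 dB SPL.
Required insertion loss = 92.5 − 83.71 = 8.79 dB.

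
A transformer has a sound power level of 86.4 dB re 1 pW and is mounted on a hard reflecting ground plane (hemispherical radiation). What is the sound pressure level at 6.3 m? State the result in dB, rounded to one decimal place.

The power spreads over a hemisphere of area 2π·r², so L_p = L_w − 10·log₁₀(2π·r²).
2π·r² = 249.4 m², 10·log₁₀ of that is 23.969 dB.
L_p = 86.4 − 23.969 = 62.43 dB.

62.4 dB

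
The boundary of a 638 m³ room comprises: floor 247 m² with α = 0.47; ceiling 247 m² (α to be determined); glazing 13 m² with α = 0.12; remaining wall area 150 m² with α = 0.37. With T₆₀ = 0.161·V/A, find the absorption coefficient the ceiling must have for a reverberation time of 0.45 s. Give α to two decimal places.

From T₆₀ = 0.161·V/A, the target T₆₀ = 0.45 s needs A = 0.161·638/0.45 = 228.26 m².
Absorption from the other surfaces = 247·0.47 + 13·0.12 + 150·0.37 = 173.15 m², so the ceiling must supply 55.11 m² over 247 m².
α = 55.11/247 = 0.223.

0.22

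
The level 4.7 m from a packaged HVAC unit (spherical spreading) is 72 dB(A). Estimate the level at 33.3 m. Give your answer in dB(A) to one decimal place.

Point-source attenuation: ΔL = 20·log₁₀(r₂/r₁) = 20·log₁₀(33.3/4.7) = 17.007 dB.
L₂ = 72 − 20·log₁₀(33.3/4.7) = 72 − 17.007 = 54.99 dB(A).

55.0 dB(A)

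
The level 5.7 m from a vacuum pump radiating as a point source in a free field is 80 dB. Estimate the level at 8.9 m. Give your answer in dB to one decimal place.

Point-source attenuation: ΔL = 20·log₁₀(r₂/r₁) = 20·log₁₀(8.9/5.7) = 3.870 dB.
L₂ = 80 − 20·log₁₀(8.9/5.7) = 80 − 3.870 = 76.13 dB.

76.1 dB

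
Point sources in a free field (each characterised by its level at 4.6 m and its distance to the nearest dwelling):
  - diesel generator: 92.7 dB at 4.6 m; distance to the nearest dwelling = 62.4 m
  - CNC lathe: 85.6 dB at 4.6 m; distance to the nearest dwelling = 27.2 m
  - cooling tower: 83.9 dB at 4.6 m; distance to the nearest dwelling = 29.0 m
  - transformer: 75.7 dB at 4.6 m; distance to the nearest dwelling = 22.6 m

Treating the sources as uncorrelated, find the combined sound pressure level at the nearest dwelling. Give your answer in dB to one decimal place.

74.5 dB

Propagate each source to the receiver with L = L_ref − 20·log₁₀(r/r_ref), then add intensities.
diesel generator: 92.7 − 20·log₁₀(62.4/4.6) = 92.7 − 22.65 = 70.05 dB.
CNC lathe: 85.6 − 20·log₁₀(27.2/4.6) = 85.6 − 15.44 = 70.16 dB.
cooling tower: 83.9 − 20·log₁₀(29.0/4.6) = 83.9 − 15.99 = 67.91 dB.
transformer: 75.7 − 20·log₁₀(22.6/4.6) = 75.7 − 13.83 = 61.87 dB.
Σ 10^(L/10) = 2.822e+07 → L_total = 10·log₁₀(2.822e+07) = 74.51 dB.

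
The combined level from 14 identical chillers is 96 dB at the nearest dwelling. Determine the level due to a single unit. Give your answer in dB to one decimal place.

For N identical incoherent sources L_total = L₁ + 10·log₁₀ N, so L₁ = 96 − 10·log₁₀(14) = 96 − 11.461.

84.5 dB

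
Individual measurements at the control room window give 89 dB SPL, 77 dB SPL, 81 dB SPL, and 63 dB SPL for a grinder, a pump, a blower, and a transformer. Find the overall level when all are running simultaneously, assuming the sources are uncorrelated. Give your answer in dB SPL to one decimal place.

For uncorrelated sources the intensities add, so convert each level to linear form, sum, and take 10·log₁₀ of the total.
Σ 10^(L/10) = 10^(89/10) + 10^(77/10) + 10^(81/10) + 10^(63/10) = 9.723e+08.
L_total = 10·log₁₀(9.723e+08) = 89.88 dB SPL.

89.9 dB SPL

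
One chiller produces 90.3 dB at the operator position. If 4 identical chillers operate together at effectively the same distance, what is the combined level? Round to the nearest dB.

L_total = L₁ + 10·log₁₀ N for N identical incoherent sources.
L_total = 90.3 + 10·log₁₀(4) = 90.3 + 6.021 = 96.32 dB.

96 dB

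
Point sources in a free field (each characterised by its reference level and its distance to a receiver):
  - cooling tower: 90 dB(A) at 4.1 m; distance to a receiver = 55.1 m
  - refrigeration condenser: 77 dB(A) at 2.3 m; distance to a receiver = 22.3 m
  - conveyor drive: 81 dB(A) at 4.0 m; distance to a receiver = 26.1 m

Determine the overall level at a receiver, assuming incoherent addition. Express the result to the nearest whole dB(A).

70 dB(A)

Propagate each source to the receiver with L = L_ref − 20·log₁₀(r/r_ref), then add intensities.
cooling tower: 90 − 20·log₁₀(55.1/4.1) = 90 − 22.57 = 67.43 dB(A).
refrigeration condenser: 77 − 20·log₁₀(22.3/2.3) = 77 − 19.73 = 57.27 dB(A).
conveyor drive: 81 − 20·log₁₀(26.1/4.0) = 81 − 16.29 = 64.71 dB(A).
Σ 10^(L/10) = 9.027e+06 → L_total = 10·log₁₀(9.027e+06) = 69.56 dB(A).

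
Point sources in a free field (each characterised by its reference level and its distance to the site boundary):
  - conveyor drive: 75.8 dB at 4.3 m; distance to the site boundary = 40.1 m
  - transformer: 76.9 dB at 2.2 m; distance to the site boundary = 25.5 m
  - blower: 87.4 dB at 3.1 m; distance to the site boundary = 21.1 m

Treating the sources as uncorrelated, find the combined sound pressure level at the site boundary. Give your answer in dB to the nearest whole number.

71 dB

Propagate each source to the receiver with L = L_ref − 20·log₁₀(r/r_ref), then add intensities.
conveyor drive: 75.8 − 20·log₁₀(40.1/4.3) = 75.8 − 19.39 = 56.41 dB.
transformer: 76.9 − 20·log₁₀(25.5/2.2) = 76.9 − 21.28 = 55.62 dB.
blower: 87.4 − 20·log₁₀(21.1/3.1) = 87.4 − 16.66 = 70.74 dB.
Σ 10^(L/10) = 1.266e+07 → L_total = 10·log₁₀(1.266e+07) = 71.03 dB.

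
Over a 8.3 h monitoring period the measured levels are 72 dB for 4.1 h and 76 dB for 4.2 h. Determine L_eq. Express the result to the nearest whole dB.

74 dB

The energy average is taken in the linear domain: L_eq = 10·log₁₀[(Σ tᵢ·10^(Lᵢ/10))/T], T = 8.3 h.
Σ tᵢ·10^(Lᵢ/10) = 4.1·10^(72/10) + 4.2·10^(76/10) = 2.322e+08.
L_eq = 10·log₁₀(2.322e+08/8.3) = 74.47 dB.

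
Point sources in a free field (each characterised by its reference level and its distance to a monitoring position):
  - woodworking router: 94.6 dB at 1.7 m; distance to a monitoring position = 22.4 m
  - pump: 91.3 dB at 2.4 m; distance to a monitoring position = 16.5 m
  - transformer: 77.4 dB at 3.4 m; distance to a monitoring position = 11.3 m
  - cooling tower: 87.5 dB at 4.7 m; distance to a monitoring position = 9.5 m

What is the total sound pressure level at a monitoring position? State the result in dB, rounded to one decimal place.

First find each source's level at the receiver (point-source: −20·log₁₀(r/r_ref)), then combine on an intensity basis.
woodworking router: 94.6 − 20·log₁₀(22.4/1.7) = 94.6 − 22.40 = 72.20 dB.
pump: 91.3 − 20·log₁₀(16.5/2.4) = 91.3 − 16.75 = 74.55 dB.
transformer: 77.4 − 20·log₁₀(11.3/3.4) = 77.4 − 10.43 = 66.97 dB.
cooling tower: 87.5 − 20·log₁₀(9.5/4.7) = 87.5 − 6.11 = 81.39 dB.
Σ 10^(L/10) = 1.878e+08 → L_total = 10·log₁₀(1.878e+08) = 82.74 dB.

82.7 dB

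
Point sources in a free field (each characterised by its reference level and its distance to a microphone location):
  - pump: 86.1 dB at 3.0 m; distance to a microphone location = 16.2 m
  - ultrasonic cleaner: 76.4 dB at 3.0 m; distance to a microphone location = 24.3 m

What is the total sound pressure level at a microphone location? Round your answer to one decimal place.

Propagate each source to the receiver with L = L_ref − 20·log₁₀(r/r_ref), then add intensities.
pump: 86.1 − 20·log₁₀(16.2/3.0) = 86.1 − 14.65 = 71.45 dB.
ultrasonic cleaner: 76.4 − 20·log₁₀(24.3/3.0) = 76.4 − 18.17 = 58.23 dB.
Σ 10^(L/10) = 1.464e+07 → L_total = 10·log₁₀(1.464e+07) = 71.65 dB.

71.7 dB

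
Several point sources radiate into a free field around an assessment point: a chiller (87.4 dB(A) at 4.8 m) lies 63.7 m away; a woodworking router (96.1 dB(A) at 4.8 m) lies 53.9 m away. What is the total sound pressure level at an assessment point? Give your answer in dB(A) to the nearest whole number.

75 dB(A)

First find each source's level at the receiver (point-source: −20·log₁₀(r/r_ref)), then combine on an intensity basis.
chiller: 87.4 − 20·log₁₀(63.7/4.8) = 87.4 − 22.46 = 64.94 dB(A).
woodworking router: 96.1 − 20·log₁₀(53.9/4.8) = 96.1 − 21.01 = 75.09 dB(A).
Σ 10^(L/10) = 3.543e+07 → L_total = 10·log₁₀(3.543e+07) = 75.49 dB(A).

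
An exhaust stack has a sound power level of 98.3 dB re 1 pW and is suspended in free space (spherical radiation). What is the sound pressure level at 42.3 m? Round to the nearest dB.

55 dB

L_p = L_w − 10·log₁₀(4π·r²) with r = 42.3 m.
4π·r² = 2.248e+04 m², 10·log₁₀ of that is 43.519 dB.
L_p = 98.3 − 43.519 = 54.78 dB.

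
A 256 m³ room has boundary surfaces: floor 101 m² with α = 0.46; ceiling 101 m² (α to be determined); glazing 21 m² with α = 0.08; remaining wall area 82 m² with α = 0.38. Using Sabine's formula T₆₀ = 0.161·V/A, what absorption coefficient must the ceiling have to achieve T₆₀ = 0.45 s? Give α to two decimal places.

A = 0.161·V/T₆₀ = 0.161·256/0.45 = 91.59 m² sabins.
Absorption from the other surfaces = 101·0.46 + 21·0.08 + 82·0.38 = 79.30 m², so the ceiling must supply 12.29 m² over 101 m².
α = 12.29/101 = 0.122.

0.12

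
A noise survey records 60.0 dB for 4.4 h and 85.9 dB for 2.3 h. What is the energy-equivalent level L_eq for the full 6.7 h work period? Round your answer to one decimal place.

L_eq = 10·log₁₀[(1/T)·Σ tᵢ·10^(Lᵢ/10)] with T = 6.7 h.
Σ tᵢ·10^(Lᵢ/10) = 4.4·10^(60.0/10) + 2.3·10^(85.9/10) = 8.992e+08.
L_eq = 10·log₁₀(8.992e+08/6.7) = 81.28 dB.

81.3 dB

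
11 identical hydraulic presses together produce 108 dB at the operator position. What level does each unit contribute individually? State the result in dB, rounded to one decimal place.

97.6 dB

For N identical incoherent sources L_total = L₁ + 10·log₁₀ N, so L₁ = 108 − 10·log₁₀(11) = 108 − 10.414.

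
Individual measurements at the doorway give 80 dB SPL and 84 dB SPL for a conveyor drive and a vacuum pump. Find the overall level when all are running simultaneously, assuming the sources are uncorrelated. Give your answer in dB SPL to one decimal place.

Incoherent sources combine by intensity addition: L_total = 10·log₁₀(Σ 10^(L_i/10)).
Σ 10^(L/10) = 10^(80/10) + 10^(84/10) = 3.512e+08.
L_total = 10·log₁₀(3.512e+08) = 85.46 dB SPL.

85.5 dB SPL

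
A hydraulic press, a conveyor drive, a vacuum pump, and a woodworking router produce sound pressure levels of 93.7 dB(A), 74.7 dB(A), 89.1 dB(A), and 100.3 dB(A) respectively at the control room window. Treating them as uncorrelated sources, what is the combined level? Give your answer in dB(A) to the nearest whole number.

101 dB(A)

For uncorrelated sources the intensities add, so convert each level to linear form, sum, and take 10·log₁₀ of the total.
Σ 10^(L/10) = 10^(93.7/10) + 10^(74.7/10) + 10^(89.1/10) + 10^(100.3/10) = 1.390e+10.
L_total = 10·log₁₀(1.390e+10) = 101.43 dB(A).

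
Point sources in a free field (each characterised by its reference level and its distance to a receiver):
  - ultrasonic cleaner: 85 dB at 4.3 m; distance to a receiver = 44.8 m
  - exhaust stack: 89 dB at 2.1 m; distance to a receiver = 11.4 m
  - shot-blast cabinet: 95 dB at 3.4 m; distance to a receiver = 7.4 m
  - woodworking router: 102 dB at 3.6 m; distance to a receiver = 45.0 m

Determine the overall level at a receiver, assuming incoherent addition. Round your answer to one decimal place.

89.0 dB

Apply inverse-square spreading to bring every level to the receiver, then sum 10^(L/10).
ultrasonic cleaner: 85 − 20·log₁₀(44.8/4.3) = 85 − 20.36 = 64.64 dB.
exhaust stack: 89 − 20·log₁₀(11.4/2.1) = 89 − 14.69 = 74.31 dB.
shot-blast cabinet: 95 − 20·log₁₀(7.4/3.4) = 95 − 6.76 = 88.24 dB.
woodworking router: 102 − 20·log₁₀(45.0/3.6) = 102 − 21.94 = 80.06 dB.
Σ 10^(L/10) = 7.989e+08 → L_total = 10·log₁₀(7.989e+08) = 89.02 dB.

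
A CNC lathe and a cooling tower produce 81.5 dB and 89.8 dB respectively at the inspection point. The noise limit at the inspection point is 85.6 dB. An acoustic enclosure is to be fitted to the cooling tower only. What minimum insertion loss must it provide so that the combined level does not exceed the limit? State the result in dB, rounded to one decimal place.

Fixed contribution from the other source: Σ 10^(L/10) = 10^(81.5/10) = 1.413e+08 (81.50 dB).
The limit corresponds to 10^(85.6/10) = 3.631e+08; subtracting the fixed part leaves 2.218e+08 for the cooling tower, i.e. 83.46 dB.
Required insertion loss = 89.8 − 83.46 = 6.34 dB.

6.3 dB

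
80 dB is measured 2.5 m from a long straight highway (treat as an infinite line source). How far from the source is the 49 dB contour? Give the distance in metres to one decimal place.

3147.3 m

Line-source spreading drops the level by 10·log₁₀(r₂/r₁); inverting, r₂/r₁ = 10^(ΔL/10).
r₂ = 2.5·10^((80−49)/10) = 2.5·10^(31.0/10) = 3147.31 m.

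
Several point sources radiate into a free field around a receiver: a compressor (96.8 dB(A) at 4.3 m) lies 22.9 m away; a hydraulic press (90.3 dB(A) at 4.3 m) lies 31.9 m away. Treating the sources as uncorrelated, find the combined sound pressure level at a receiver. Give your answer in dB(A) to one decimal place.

First find each source's level at the receiver (point-source: −20·log₁₀(r/r_ref)), then combine on an intensity basis.
compressor: 96.8 − 20·log₁₀(22.9/4.3) = 96.8 − 14.53 = 82.27 dB(A).
hydraulic press: 90.3 − 20·log₁₀(31.9/4.3) = 90.3 − 17.41 = 72.89 dB(A).
Σ 10^(L/10) = 1.882e+08 → L_total = 10·log₁₀(1.882e+08) = 82.75 dB(A).

82.7 dB(A)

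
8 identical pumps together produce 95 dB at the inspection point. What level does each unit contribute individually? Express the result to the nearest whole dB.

86 dB

8 equal contributions raise the level by 10·log₁₀ 8 = 9.031 dB, so each unit alone gives 95 − 9.031.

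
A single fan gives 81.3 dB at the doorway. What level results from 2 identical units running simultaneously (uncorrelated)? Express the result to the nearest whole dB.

With 2 equal, uncorrelated contributions the intensity is 2× that of one unit, giving a rise of 10·log₁₀ 2.
L_total = 81.3 + 10·log₁₀(2) = 81.3 + 3.010 = 84.31 dB.

84 dB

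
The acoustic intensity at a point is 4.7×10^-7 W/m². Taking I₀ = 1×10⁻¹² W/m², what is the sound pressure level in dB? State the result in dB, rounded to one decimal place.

56.7 dB

Dividing by I₀ shifts the exponent by 12: I/I₀ = 4.7×10^5.
L = 10·(0.6721 + 5) = 56.72 dB.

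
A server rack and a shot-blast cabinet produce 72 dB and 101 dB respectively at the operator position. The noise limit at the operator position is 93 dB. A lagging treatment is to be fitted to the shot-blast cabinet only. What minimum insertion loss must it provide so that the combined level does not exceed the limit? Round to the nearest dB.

Everything except the shot-blast cabinet sums to 10^(72/10) = 1.585e+07 in linear terms, 72.00 dB.
The limit corresponds to 10^(93/10) = 1.995e+09; subtracting the fixed part leaves 1.979e+09 for the shot-blast cabinet, i.e. 92.97 dB.
Required insertion loss = 101 − 92.97 = 8.03 dB.

8 dB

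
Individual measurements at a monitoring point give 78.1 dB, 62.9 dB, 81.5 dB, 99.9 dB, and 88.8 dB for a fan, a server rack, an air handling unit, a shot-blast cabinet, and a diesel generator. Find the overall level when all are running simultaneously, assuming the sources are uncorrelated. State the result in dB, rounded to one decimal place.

100.3 dB

Incoherent sources combine by intensity addition: L_total = 10·log₁₀(Σ 10^(L_i/10)).
Σ 10^(L/10) = 10^(78.1/10) + 10^(62.9/10) + 10^(81.5/10) + 10^(99.9/10) + 10^(88.8/10) = 1.074e+10.
L_total = 10·log₁₀(1.074e+10) = 100.31 dB.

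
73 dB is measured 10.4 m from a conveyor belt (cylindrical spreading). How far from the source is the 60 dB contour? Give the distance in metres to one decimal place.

For a line source L₁ − L₂ = 10·log₁₀(r₂/r₁), so r₂ = r₁·10^((L₁−L₂)/10).
r₂ = 10.4·10^((73−60)/10) = 10.4·10^(13.0/10) = 207.51 m.

207.5 m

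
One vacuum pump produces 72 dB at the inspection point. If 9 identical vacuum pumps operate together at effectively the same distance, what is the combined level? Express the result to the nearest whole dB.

82 dB

L_total = L₁ + 10·log₁₀ N for N identical incoherent sources.
L_total = 72 + 10·log₁₀(9) = 72 + 9.542 = 81.54 dB.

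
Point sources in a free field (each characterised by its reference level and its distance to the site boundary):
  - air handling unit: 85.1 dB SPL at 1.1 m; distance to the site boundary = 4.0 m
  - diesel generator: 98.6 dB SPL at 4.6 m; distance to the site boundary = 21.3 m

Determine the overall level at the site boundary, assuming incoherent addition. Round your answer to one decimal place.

85.6 dB SPL

Propagate each source to the receiver with L = L_ref − 20·log₁₀(r/r_ref), then add intensities.
air handling unit: 85.1 − 20·log₁₀(4.0/1.1) = 85.1 − 11.21 = 73.89 dB SPL.
diesel generator: 98.6 − 20·log₁₀(21.3/4.6) = 98.6 − 13.31 = 85.29 dB SPL.
Σ 10^(L/10) = 3.623e+08 → L_total = 10·log₁₀(3.623e+08) = 85.59 dB SPL.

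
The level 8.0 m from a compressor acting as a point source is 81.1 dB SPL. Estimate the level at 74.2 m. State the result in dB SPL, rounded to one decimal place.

Point-source attenuation: ΔL = 20·log₁₀(r₂/r₁) = 20·log₁₀(74.2/8.0) = 19.346 dB.
L₂ = 81.1 − 20·log₁₀(74.2/8.0) = 81.1 − 19.346 = 61.75 dB SPL.

61.8 dB SPL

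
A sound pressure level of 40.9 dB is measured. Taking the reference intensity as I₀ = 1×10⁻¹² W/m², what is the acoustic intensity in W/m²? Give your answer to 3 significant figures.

I = I₀·10^(L/10) = 10⁻¹² × 10^(40.9/10) = 10^(-7.910).

1.23e-08 W/m²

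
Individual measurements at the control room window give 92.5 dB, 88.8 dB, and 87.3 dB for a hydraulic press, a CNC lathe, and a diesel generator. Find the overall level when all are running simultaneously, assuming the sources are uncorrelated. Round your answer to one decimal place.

Incoherent sources combine by intensity addition: L_total = 10·log₁₀(Σ 10^(L_i/10)).
Σ 10^(L/10) = 10^(92.5/10) + 10^(88.8/10) + 10^(87.3/10) = 3.074e+09.
L_total = 10·log₁₀(3.074e+09) = 94.88 dB.

94.9 dB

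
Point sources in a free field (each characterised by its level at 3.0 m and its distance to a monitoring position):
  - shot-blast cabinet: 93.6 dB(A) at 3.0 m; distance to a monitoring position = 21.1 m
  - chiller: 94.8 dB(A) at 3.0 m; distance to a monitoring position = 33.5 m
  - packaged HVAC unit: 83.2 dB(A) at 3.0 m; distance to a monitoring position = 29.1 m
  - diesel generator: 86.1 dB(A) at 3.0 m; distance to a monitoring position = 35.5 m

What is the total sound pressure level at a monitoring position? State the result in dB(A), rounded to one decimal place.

78.8 dB(A)

First find each source's level at the receiver (point-source: −20·log₁₀(r/r_ref)), then combine on an intensity basis.
shot-blast cabinet: 93.6 − 20·log₁₀(21.1/3.0) = 93.6 − 16.94 = 76.66 dB(A).
chiller: 94.8 − 20·log₁₀(33.5/3.0) = 94.8 − 20.96 = 73.84 dB(A).
packaged HVAC unit: 83.2 − 20·log₁₀(29.1/3.0) = 83.2 − 19.74 = 63.46 dB(A).
diesel generator: 86.1 − 20·log₁₀(35.5/3.0) = 86.1 − 21.46 = 64.64 dB(A).
Σ 10^(L/10) = 7.566e+07 → L_total = 10·log₁₀(7.566e+07) = 78.79 dB(A).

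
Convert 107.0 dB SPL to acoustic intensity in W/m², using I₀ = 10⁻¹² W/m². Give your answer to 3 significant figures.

0.0501 W/m²

I/I₀ = 10^(107.0/10) = 5.012e+10, so I = 5.012e+10 × 10⁻¹² W/m².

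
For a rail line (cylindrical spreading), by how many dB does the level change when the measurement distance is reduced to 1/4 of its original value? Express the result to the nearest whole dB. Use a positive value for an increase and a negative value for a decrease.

+6 dB

A line source loses 3 dB per doubling of distance; generally ΔL = −10·log₁₀(r₂/r₁).
ΔL = −10·log₁₀(0.25) = +6.02 dB.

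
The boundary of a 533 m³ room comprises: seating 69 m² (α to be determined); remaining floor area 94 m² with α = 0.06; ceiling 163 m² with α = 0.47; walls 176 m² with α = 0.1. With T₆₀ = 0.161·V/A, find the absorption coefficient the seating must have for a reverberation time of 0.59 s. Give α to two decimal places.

A = 0.161·V/T₆₀ = 0.161·533/0.59 = 145.45 m² sabins.
Absorption from the other surfaces = 94·0.06 + 163·0.47 + 176·0.1 = 99.85 m², so the seating must supply 45.60 m² over 69 m².
α = 45.60/69 = 0.661.

0.66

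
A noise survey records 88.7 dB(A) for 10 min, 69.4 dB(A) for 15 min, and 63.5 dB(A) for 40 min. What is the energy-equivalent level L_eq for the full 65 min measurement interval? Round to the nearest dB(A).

81 dB(A)

The energy average is taken in the linear domain: L_eq = 10·log₁₀[(Σ tᵢ·10^(Lᵢ/10))/T], T = 65 min.
Σ tᵢ·10^(Lᵢ/10) = 10·10^(88.7/10) + 15·10^(69.4/10) + 40·10^(63.5/10) = 7.633e+09.
L_eq = 10·log₁₀(7.633e+09/65) = 80.70 dB(A).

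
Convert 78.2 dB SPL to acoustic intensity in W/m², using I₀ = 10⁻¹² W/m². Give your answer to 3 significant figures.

6.61e-05 W/m²

I/I₀ = 10^(78.2/10) = 6.607e+07, so I = 6.607e+07 × 10⁻¹² W/m².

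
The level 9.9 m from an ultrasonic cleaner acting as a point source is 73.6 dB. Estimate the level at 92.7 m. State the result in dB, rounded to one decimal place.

Point-source attenuation: ΔL = 20·log₁₀(r₂/r₁) = 20·log₁₀(92.7/9.9) = 19.429 dB.
L₂ = 73.6 − 20·log₁₀(92.7/9.9) = 73.6 − 19.429 = 54.17 dB.

54.2 dB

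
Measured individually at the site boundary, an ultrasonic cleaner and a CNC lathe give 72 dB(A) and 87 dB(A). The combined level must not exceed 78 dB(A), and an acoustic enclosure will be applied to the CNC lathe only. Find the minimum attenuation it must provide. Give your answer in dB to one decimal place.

Everything except the CNC lathe sums to 10^(72/10) = 1.585e+07 in linear terms, 72.00 dB(A).
To meet 78 dB(A) overall, the treated CNC lathe may contribute at most 10^(78/10) − 1.585e+07 = 4.725e+07, i.e. 76.74 dB(A).
Required insertion loss = 87 − 76.74 = 10.26 dB.

10.3 dB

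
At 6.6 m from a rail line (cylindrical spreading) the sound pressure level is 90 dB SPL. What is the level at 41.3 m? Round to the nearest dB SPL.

Cylindrical spreading from a line source gives a 10·log₁₀(r₂/r₁) drop.
L₂ = 90 − 10·log₁₀(41.3/6.6) = 90 − 7.964 = 82.04 dB SPL.

82 dB SPL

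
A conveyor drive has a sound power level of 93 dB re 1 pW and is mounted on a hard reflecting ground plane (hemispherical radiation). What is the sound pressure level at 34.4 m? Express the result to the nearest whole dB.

L_p = L_w − 10·log₁₀(2π·r²) with r = 34.4 m.
2π·r² = 7435 m², 10·log₁₀ of that is 38.713 dB.
L_p = 93 − 38.713 = 54.29 dB.

54 dB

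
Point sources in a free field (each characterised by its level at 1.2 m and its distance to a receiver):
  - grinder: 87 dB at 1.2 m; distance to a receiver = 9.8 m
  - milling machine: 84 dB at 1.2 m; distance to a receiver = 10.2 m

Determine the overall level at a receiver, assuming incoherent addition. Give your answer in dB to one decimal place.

70.4 dB

Apply inverse-square spreading to bring every level to the receiver, then sum 10^(L/10).
grinder: 87 − 20·log₁₀(9.8/1.2) = 87 − 18.24 = 68.76 dB.
milling machine: 84 − 20·log₁₀(10.2/1.2) = 84 − 18.59 = 65.41 dB.
Σ 10^(L/10) = 1.099e+07 → L_total = 10·log₁₀(1.099e+07) = 70.41 dB.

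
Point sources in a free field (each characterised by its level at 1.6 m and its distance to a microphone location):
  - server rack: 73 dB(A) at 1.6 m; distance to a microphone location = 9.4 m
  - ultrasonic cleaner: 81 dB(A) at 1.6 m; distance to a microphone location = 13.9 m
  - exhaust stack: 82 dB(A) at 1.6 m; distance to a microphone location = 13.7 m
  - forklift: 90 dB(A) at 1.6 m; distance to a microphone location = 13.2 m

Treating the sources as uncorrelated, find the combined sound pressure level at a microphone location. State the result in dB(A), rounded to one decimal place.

Apply inverse-square spreading to bring every level to the receiver, then sum 10^(L/10).
server rack: 73 − 20·log₁₀(9.4/1.6) = 73 − 15.38 = 57.62 dB(A).
ultrasonic cleaner: 81 − 20·log₁₀(13.9/1.6) = 81 − 18.78 = 62.22 dB(A).
exhaust stack: 82 − 20·log₁₀(13.7/1.6) = 82 − 18.65 = 63.35 dB(A).
forklift: 90 − 20·log₁₀(13.2/1.6) = 90 − 18.33 = 71.67 dB(A).
Σ 10^(L/10) = 1.910e+07 → L_total = 10·log₁₀(1.910e+07) = 72.81 dB(A).

72.8 dB(A)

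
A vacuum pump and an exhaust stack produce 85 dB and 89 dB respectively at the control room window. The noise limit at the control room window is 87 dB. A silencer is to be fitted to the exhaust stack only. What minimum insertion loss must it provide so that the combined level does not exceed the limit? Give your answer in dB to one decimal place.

Everything except the exhaust stack sums to 10^(85/10) = 3.162e+08 in linear terms, 85.00 dB.
The limit corresponds to 10^(87/10) = 5.012e+08; subtracting the fixed part leaves 1.850e+08 for the exhaust stack, i.e. 82.67 dB.
Required insertion loss = 89 − 82.67 = 6.33 dB.

6.3 dB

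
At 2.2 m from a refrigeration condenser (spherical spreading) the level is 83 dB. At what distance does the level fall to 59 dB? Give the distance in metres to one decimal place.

34.9 m

The 24.0 dB drop corresponds to a distance ratio of 10^(24.0/20) for a point source.
r₂ = 2.2·10^((83−59)/20) = 2.2·10^(24.0/20) = 34.87 m.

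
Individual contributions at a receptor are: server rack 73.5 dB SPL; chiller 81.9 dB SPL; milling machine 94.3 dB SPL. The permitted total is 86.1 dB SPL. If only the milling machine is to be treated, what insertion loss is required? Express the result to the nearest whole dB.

Fixed contribution from the other sources: Σ 10^(L/10) = 10^(73.5/10) + 10^(81.9/10) = 1.773e+08 (82.49 dB SPL).
To meet 86.1 dB SPL overall, the treated milling machine may contribute at most 10^(86.1/10) − 1.773e+08 = 2.301e+08, i.e. 83.62 dB SPL.
So the milling machine must be reduced from 94.3 to 83.62 dB SPL: IL = 10.68 dB.

11 dB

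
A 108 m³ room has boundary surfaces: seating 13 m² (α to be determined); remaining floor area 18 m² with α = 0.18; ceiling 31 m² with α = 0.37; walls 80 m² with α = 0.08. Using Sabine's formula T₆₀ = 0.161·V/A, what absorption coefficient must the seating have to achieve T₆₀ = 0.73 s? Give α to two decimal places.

0.21

A = 0.161·V/T₆₀ = 0.161·108/0.73 = 23.82 m² sabins.
Absorption from the other surfaces = 18·0.18 + 31·0.37 + 80·0.08 = 21.11 m², so the seating must supply 2.71 m² over 13 m².
α = 2.71/13 = 0.208.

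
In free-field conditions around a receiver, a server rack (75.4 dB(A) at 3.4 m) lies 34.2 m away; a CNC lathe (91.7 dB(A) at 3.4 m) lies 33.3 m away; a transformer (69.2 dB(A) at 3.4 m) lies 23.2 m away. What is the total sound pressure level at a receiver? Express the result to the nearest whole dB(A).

72 dB(A)

Propagate each source to the receiver with L = L_ref − 20·log₁₀(r/r_ref), then add intensities.
server rack: 75.4 − 20·log₁₀(34.2/3.4) = 75.4 − 20.05 = 55.35 dB(A).
CNC lathe: 91.7 − 20·log₁₀(33.3/3.4) = 91.7 − 19.82 = 71.88 dB(A).
transformer: 69.2 − 20·log₁₀(23.2/3.4) = 69.2 − 16.68 = 52.52 dB(A).
Σ 10^(L/10) = 1.594e+07 → L_total = 10·log₁₀(1.594e+07) = 72.03 dB(A).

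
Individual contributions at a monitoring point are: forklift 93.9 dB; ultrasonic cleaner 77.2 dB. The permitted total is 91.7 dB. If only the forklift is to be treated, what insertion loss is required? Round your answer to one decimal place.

2.4 dB

Fixed contribution from the other source: Σ 10^(L/10) = 10^(77.2/10) = 5.248e+07 (77.20 dB).
To meet 91.7 dB overall, the treated forklift may contribute at most 10^(91.7/10) − 5.248e+07 = 1.427e+09, i.e. 91.54 dB.
So the forklift must be reduced from 93.9 to 91.54 dB: IL = 2.36 dB.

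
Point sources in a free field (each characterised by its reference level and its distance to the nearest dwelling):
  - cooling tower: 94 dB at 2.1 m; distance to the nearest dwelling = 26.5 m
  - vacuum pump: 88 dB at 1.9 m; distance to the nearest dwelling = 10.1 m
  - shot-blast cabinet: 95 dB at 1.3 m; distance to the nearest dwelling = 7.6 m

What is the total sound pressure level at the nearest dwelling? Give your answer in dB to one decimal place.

Apply inverse-square spreading to bring every level to the receiver, then sum 10^(L/10).
cooling tower: 94 − 20·log₁₀(26.5/2.1) = 94 − 22.02 = 71.98 dB.
vacuum pump: 88 − 20·log₁₀(10.1/1.9) = 88 − 14.51 = 73.49 dB.
shot-blast cabinet: 95 − 20·log₁₀(7.6/1.3) = 95 − 15.34 = 79.66 dB.
Σ 10^(L/10) = 1.306e+08 → L_total = 10·log₁₀(1.306e+08) = 81.16 dB.

81.2 dB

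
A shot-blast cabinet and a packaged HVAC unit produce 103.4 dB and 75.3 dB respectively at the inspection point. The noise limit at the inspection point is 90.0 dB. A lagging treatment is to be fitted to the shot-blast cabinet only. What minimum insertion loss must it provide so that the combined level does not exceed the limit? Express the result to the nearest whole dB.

14 dB

Everything except the shot-blast cabinet sums to 10^(75.3/10) = 3.388e+07 in linear terms, 75.30 dB.
The limit corresponds to 10^(90.0/10) = 1.000e+09; subtracting the fixed part leaves 9.661e+08 for the shot-blast cabinet, i.e. 89.85 dB.
So the shot-blast cabinet must be reduced from 103.4 to 89.85 dB: IL = 13.55 dB.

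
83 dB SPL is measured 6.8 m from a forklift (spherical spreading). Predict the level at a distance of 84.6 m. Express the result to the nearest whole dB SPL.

Point-source attenuation: ΔL = 20·log₁₀(r₂/r₁) = 20·log₁₀(84.6/6.8) = 21.897 dB.
L₂ = 83 − 20·log₁₀(84.6/6.8) = 83 − 21.897 = 61.10 dB SPL.

61 dB SPL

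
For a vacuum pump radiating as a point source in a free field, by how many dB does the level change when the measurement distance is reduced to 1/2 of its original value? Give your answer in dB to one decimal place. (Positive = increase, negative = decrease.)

Point-source spreading: ΔL = −20·log₁₀(r₂/r₁).
ΔL = −20·log₁₀(0.5) = +6.02 dB.

+6.0 dB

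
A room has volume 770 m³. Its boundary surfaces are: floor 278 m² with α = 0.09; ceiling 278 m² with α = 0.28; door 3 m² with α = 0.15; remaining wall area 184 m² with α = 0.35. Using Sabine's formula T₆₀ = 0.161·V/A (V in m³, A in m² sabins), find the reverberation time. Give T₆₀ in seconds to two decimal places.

A = Σ Sᵢαᵢ = 278·0.09 + 278·0.28 + 3·0.15 + 184·0.35 = 167.71 m².
T₆₀ = 0.161·V/A = 0.161·770/167.71 = 0.739 s.

0.74 s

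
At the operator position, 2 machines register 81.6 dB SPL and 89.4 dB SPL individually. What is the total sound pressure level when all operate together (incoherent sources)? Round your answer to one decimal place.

Incoherent sources combine by intensity addition: L_total = 10·log₁₀(Σ 10^(L_i/10)).
Σ 10^(L/10) = 10^(81.6/10) + 10^(89.4/10) = 1.016e+09.
L_total = 10·log₁₀(1.016e+09) = 90.07 dB SPL.

90.1 dB SPL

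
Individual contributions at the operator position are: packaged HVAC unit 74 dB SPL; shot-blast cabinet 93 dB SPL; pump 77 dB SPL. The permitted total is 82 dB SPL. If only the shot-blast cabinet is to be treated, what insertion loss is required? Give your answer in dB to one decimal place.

Everything except the shot-blast cabinet sums to 10^(74/10) + 10^(77/10) = 7.524e+07 in linear terms, 78.76 dB SPL.
To meet 82 dB SPL overall, the treated shot-blast cabinet may contribute at most 10^(82/10) − 7.524e+07 = 8.325e+07, i.e. 79.20 dB SPL.
So the shot-blast cabinet must be reduced from 93 to 79.20 dB SPL: IL = 13.80 dB.

13.8 dB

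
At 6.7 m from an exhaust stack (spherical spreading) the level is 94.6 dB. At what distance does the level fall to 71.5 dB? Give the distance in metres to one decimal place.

The 23.1 dB drop corresponds to a distance ratio of 10^(23.1/20) for a point source.
r₂ = 6.7·10^((94.6−71.5)/20) = 6.7·10^(23.1/20) = 95.74 m.

95.7 m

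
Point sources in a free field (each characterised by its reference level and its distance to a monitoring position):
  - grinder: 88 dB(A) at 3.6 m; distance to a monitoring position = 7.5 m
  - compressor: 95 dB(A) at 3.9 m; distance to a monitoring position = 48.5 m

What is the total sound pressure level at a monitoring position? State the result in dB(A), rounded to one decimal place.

82.2 dB(A)

Propagate each source to the receiver with L = L_ref − 20·log₁₀(r/r_ref), then add intensities.
grinder: 88 − 20·log₁₀(7.5/3.6) = 88 − 6.38 = 81.62 dB(A).
compressor: 95 − 20·log₁₀(48.5/3.9) = 95 − 21.89 = 73.11 dB(A).
Σ 10^(L/10) = 1.658e+08 → L_total = 10·log₁₀(1.658e+08) = 82.20 dB(A).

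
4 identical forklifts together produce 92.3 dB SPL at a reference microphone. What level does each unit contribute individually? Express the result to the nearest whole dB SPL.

86 dB SPL

Dividing the total intensity by 4 lowers the level by 10·log₁₀ 4 = 6.021 dB: L₁ = 92.3 − 6.021.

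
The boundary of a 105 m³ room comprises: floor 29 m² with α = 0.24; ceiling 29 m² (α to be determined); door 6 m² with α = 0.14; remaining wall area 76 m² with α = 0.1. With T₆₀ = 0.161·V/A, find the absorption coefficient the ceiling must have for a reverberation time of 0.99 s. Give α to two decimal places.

0.06

From T₆₀ = 0.161·V/A, the target T₆₀ = 0.99 s needs A = 0.161·105/0.99 = 17.08 m².
Absorption from the other surfaces = 29·0.24 + 6·0.14 + 76·0.1 = 15.40 m², so the ceiling must supply 1.68 m² over 29 m².
α = 1.68/29 = 0.058.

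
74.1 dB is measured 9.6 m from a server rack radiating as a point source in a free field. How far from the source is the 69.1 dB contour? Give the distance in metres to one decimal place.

The 5.0 dB drop corresponds to a distance ratio of 10^(5.0/20) for a point source.
r₂ = 9.6·10^((74.1−69.1)/20) = 9.6·10^(5.0/20) = 17.07 m.

17.1 m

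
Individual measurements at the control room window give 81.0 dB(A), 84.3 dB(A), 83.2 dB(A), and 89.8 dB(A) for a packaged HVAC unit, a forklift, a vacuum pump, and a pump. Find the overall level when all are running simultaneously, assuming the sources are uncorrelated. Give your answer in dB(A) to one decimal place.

Incoherent sources combine by intensity addition: L_total = 10·log₁₀(Σ 10^(L_i/10)).
Σ 10^(L/10) = 10^(81.0/10) + 10^(84.3/10) + 10^(83.2/10) + 10^(89.8/10) = 1.559e+09.
L_total = 10·log₁₀(1.559e+09) = 91.93 dB(A).

91.9 dB(A)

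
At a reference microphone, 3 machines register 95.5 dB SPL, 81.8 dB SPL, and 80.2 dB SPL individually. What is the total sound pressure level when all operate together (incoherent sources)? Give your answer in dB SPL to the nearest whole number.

96 dB SPL

Incoherent sources combine by intensity addition: L_total = 10·log₁₀(Σ 10^(L_i/10)).
Σ 10^(L/10) = 10^(95.5/10) + 10^(81.8/10) + 10^(80.2/10) = 3.804e+09.
L_total = 10·log₁₀(3.804e+09) = 95.80 dB SPL.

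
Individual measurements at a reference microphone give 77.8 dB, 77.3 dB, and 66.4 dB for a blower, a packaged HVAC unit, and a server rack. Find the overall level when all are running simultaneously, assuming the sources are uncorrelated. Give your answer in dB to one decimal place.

For uncorrelated sources the intensities add, so convert each level to linear form, sum, and take 10·log₁₀ of the total.
Σ 10^(L/10) = 10^(77.8/10) + 10^(77.3/10) + 10^(66.4/10) = 1.183e+08.
L_total = 10·log₁₀(1.183e+08) = 80.73 dB.

80.7 dB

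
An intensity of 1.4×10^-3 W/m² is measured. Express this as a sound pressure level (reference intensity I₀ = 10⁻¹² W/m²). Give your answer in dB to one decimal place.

91.5 dB

I/I₀ = 1.4×10^-3/10⁻¹² = 1.4×10^9, and L = 10·log₁₀(I/I₀).
L = 10·(0.1461 + 9) = 91.46 dB.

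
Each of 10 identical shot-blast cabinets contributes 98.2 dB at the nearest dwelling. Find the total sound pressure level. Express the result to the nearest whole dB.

N identical incoherent sources raise the level by 10·log₁₀ N.
L_total = 98.2 + 10·log₁₀(10) = 98.2 + 10.000 = 108.20 dB.

108 dB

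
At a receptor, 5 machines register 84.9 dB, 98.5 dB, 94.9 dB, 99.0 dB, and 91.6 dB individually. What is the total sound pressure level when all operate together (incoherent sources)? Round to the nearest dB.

103 dB

For uncorrelated sources the intensities add, so convert each level to linear form, sum, and take 10·log₁₀ of the total.
Σ 10^(L/10) = 10^(84.9/10) + 10^(98.5/10) + 10^(94.9/10) + 10^(99.0/10) + 10^(91.6/10) = 1.987e+10.
L_total = 10·log₁₀(1.987e+10) = 102.98 dB.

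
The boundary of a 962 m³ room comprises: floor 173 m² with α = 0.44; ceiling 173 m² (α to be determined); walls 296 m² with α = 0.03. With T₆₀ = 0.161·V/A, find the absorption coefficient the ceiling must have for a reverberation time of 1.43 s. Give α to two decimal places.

0.13

Required total absorption A = 0.161·962/1.43 = 108.31 m².
Absorption from the other surfaces = 173·0.44 + 296·0.03 = 85.00 m², so the ceiling must supply 23.31 m² over 173 m².
α = 23.31/173 = 0.135.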